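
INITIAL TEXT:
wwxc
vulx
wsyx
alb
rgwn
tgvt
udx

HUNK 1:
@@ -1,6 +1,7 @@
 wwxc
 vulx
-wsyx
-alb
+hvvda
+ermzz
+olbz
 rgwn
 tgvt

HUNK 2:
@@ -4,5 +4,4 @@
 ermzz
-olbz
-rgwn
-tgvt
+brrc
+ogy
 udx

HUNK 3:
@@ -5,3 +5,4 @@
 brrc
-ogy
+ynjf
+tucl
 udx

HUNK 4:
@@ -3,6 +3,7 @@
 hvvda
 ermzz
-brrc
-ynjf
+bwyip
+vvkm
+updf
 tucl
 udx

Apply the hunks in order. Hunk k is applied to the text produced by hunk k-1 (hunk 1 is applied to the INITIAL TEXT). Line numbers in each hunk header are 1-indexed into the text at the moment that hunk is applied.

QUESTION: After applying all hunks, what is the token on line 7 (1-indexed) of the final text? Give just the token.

Answer: updf

Derivation:
Hunk 1: at line 1 remove [wsyx,alb] add [hvvda,ermzz,olbz] -> 8 lines: wwxc vulx hvvda ermzz olbz rgwn tgvt udx
Hunk 2: at line 4 remove [olbz,rgwn,tgvt] add [brrc,ogy] -> 7 lines: wwxc vulx hvvda ermzz brrc ogy udx
Hunk 3: at line 5 remove [ogy] add [ynjf,tucl] -> 8 lines: wwxc vulx hvvda ermzz brrc ynjf tucl udx
Hunk 4: at line 3 remove [brrc,ynjf] add [bwyip,vvkm,updf] -> 9 lines: wwxc vulx hvvda ermzz bwyip vvkm updf tucl udx
Final line 7: updf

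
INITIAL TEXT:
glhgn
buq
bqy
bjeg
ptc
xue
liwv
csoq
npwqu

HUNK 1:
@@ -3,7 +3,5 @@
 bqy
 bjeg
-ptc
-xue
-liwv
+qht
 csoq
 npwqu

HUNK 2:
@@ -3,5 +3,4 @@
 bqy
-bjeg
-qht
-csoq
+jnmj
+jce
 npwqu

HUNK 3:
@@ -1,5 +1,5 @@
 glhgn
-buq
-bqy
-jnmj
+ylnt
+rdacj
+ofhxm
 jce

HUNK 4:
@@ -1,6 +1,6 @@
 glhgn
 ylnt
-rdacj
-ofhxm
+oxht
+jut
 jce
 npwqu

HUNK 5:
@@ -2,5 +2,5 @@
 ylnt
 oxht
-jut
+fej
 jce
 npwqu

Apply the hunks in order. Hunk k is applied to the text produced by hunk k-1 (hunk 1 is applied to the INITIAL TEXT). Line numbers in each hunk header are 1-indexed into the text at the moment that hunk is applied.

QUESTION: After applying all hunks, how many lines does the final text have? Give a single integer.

Answer: 6

Derivation:
Hunk 1: at line 3 remove [ptc,xue,liwv] add [qht] -> 7 lines: glhgn buq bqy bjeg qht csoq npwqu
Hunk 2: at line 3 remove [bjeg,qht,csoq] add [jnmj,jce] -> 6 lines: glhgn buq bqy jnmj jce npwqu
Hunk 3: at line 1 remove [buq,bqy,jnmj] add [ylnt,rdacj,ofhxm] -> 6 lines: glhgn ylnt rdacj ofhxm jce npwqu
Hunk 4: at line 1 remove [rdacj,ofhxm] add [oxht,jut] -> 6 lines: glhgn ylnt oxht jut jce npwqu
Hunk 5: at line 2 remove [jut] add [fej] -> 6 lines: glhgn ylnt oxht fej jce npwqu
Final line count: 6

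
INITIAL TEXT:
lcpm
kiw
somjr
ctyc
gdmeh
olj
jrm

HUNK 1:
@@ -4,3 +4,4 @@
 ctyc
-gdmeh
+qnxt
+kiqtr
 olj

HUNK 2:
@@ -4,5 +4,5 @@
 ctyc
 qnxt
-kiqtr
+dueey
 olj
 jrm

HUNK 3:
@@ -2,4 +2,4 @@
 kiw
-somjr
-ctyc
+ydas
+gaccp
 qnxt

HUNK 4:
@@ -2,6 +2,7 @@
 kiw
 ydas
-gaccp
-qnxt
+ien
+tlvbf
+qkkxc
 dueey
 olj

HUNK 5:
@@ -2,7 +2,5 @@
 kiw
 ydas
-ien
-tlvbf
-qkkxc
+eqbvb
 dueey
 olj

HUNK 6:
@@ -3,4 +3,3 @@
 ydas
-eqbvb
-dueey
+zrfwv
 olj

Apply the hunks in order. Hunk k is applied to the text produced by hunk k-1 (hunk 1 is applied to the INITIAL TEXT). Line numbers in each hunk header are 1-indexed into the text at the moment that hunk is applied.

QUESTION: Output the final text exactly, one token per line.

Hunk 1: at line 4 remove [gdmeh] add [qnxt,kiqtr] -> 8 lines: lcpm kiw somjr ctyc qnxt kiqtr olj jrm
Hunk 2: at line 4 remove [kiqtr] add [dueey] -> 8 lines: lcpm kiw somjr ctyc qnxt dueey olj jrm
Hunk 3: at line 2 remove [somjr,ctyc] add [ydas,gaccp] -> 8 lines: lcpm kiw ydas gaccp qnxt dueey olj jrm
Hunk 4: at line 2 remove [gaccp,qnxt] add [ien,tlvbf,qkkxc] -> 9 lines: lcpm kiw ydas ien tlvbf qkkxc dueey olj jrm
Hunk 5: at line 2 remove [ien,tlvbf,qkkxc] add [eqbvb] -> 7 lines: lcpm kiw ydas eqbvb dueey olj jrm
Hunk 6: at line 3 remove [eqbvb,dueey] add [zrfwv] -> 6 lines: lcpm kiw ydas zrfwv olj jrm

Answer: lcpm
kiw
ydas
zrfwv
olj
jrm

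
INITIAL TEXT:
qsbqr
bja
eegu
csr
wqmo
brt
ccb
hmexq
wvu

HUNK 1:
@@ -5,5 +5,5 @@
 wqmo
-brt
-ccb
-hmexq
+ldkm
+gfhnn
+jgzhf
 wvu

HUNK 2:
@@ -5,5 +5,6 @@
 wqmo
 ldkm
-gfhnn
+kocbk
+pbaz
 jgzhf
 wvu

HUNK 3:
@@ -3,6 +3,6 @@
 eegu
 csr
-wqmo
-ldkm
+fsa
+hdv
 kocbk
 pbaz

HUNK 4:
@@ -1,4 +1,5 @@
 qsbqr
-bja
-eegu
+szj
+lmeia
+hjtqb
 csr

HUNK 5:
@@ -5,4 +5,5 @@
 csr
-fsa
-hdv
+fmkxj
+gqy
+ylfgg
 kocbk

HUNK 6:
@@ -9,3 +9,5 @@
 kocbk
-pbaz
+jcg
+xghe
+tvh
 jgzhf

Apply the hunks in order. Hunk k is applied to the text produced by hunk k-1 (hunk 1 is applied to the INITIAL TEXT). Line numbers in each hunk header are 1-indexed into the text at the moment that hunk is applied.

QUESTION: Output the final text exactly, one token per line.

Answer: qsbqr
szj
lmeia
hjtqb
csr
fmkxj
gqy
ylfgg
kocbk
jcg
xghe
tvh
jgzhf
wvu

Derivation:
Hunk 1: at line 5 remove [brt,ccb,hmexq] add [ldkm,gfhnn,jgzhf] -> 9 lines: qsbqr bja eegu csr wqmo ldkm gfhnn jgzhf wvu
Hunk 2: at line 5 remove [gfhnn] add [kocbk,pbaz] -> 10 lines: qsbqr bja eegu csr wqmo ldkm kocbk pbaz jgzhf wvu
Hunk 3: at line 3 remove [wqmo,ldkm] add [fsa,hdv] -> 10 lines: qsbqr bja eegu csr fsa hdv kocbk pbaz jgzhf wvu
Hunk 4: at line 1 remove [bja,eegu] add [szj,lmeia,hjtqb] -> 11 lines: qsbqr szj lmeia hjtqb csr fsa hdv kocbk pbaz jgzhf wvu
Hunk 5: at line 5 remove [fsa,hdv] add [fmkxj,gqy,ylfgg] -> 12 lines: qsbqr szj lmeia hjtqb csr fmkxj gqy ylfgg kocbk pbaz jgzhf wvu
Hunk 6: at line 9 remove [pbaz] add [jcg,xghe,tvh] -> 14 lines: qsbqr szj lmeia hjtqb csr fmkxj gqy ylfgg kocbk jcg xghe tvh jgzhf wvu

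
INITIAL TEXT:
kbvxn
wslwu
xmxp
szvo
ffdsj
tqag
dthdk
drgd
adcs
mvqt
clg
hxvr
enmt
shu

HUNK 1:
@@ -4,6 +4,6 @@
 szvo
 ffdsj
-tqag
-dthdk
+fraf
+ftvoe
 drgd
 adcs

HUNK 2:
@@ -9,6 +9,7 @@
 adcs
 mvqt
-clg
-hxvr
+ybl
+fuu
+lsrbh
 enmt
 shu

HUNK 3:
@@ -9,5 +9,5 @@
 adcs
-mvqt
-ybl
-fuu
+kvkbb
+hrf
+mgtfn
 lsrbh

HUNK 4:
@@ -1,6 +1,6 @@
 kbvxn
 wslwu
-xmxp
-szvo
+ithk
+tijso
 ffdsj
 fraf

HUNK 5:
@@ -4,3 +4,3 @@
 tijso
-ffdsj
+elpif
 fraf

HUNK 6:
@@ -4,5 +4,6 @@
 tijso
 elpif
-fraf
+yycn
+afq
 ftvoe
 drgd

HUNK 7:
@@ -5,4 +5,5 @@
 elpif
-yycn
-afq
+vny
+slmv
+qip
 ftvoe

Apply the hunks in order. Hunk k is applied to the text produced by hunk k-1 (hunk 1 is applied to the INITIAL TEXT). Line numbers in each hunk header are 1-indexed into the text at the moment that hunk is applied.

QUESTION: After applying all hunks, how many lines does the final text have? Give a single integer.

Answer: 17

Derivation:
Hunk 1: at line 4 remove [tqag,dthdk] add [fraf,ftvoe] -> 14 lines: kbvxn wslwu xmxp szvo ffdsj fraf ftvoe drgd adcs mvqt clg hxvr enmt shu
Hunk 2: at line 9 remove [clg,hxvr] add [ybl,fuu,lsrbh] -> 15 lines: kbvxn wslwu xmxp szvo ffdsj fraf ftvoe drgd adcs mvqt ybl fuu lsrbh enmt shu
Hunk 3: at line 9 remove [mvqt,ybl,fuu] add [kvkbb,hrf,mgtfn] -> 15 lines: kbvxn wslwu xmxp szvo ffdsj fraf ftvoe drgd adcs kvkbb hrf mgtfn lsrbh enmt shu
Hunk 4: at line 1 remove [xmxp,szvo] add [ithk,tijso] -> 15 lines: kbvxn wslwu ithk tijso ffdsj fraf ftvoe drgd adcs kvkbb hrf mgtfn lsrbh enmt shu
Hunk 5: at line 4 remove [ffdsj] add [elpif] -> 15 lines: kbvxn wslwu ithk tijso elpif fraf ftvoe drgd adcs kvkbb hrf mgtfn lsrbh enmt shu
Hunk 6: at line 4 remove [fraf] add [yycn,afq] -> 16 lines: kbvxn wslwu ithk tijso elpif yycn afq ftvoe drgd adcs kvkbb hrf mgtfn lsrbh enmt shu
Hunk 7: at line 5 remove [yycn,afq] add [vny,slmv,qip] -> 17 lines: kbvxn wslwu ithk tijso elpif vny slmv qip ftvoe drgd adcs kvkbb hrf mgtfn lsrbh enmt shu
Final line count: 17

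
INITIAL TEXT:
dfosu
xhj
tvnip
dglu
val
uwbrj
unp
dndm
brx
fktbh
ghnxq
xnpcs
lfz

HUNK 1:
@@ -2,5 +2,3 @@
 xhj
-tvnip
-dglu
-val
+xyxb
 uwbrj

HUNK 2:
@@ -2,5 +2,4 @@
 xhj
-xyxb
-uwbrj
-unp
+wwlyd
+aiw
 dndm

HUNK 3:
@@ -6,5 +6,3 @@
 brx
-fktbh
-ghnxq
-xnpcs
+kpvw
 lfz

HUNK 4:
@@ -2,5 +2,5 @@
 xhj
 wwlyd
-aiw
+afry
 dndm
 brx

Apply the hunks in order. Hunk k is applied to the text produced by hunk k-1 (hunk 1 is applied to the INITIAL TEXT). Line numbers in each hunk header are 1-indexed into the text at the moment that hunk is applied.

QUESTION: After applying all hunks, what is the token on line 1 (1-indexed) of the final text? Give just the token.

Answer: dfosu

Derivation:
Hunk 1: at line 2 remove [tvnip,dglu,val] add [xyxb] -> 11 lines: dfosu xhj xyxb uwbrj unp dndm brx fktbh ghnxq xnpcs lfz
Hunk 2: at line 2 remove [xyxb,uwbrj,unp] add [wwlyd,aiw] -> 10 lines: dfosu xhj wwlyd aiw dndm brx fktbh ghnxq xnpcs lfz
Hunk 3: at line 6 remove [fktbh,ghnxq,xnpcs] add [kpvw] -> 8 lines: dfosu xhj wwlyd aiw dndm brx kpvw lfz
Hunk 4: at line 2 remove [aiw] add [afry] -> 8 lines: dfosu xhj wwlyd afry dndm brx kpvw lfz
Final line 1: dfosu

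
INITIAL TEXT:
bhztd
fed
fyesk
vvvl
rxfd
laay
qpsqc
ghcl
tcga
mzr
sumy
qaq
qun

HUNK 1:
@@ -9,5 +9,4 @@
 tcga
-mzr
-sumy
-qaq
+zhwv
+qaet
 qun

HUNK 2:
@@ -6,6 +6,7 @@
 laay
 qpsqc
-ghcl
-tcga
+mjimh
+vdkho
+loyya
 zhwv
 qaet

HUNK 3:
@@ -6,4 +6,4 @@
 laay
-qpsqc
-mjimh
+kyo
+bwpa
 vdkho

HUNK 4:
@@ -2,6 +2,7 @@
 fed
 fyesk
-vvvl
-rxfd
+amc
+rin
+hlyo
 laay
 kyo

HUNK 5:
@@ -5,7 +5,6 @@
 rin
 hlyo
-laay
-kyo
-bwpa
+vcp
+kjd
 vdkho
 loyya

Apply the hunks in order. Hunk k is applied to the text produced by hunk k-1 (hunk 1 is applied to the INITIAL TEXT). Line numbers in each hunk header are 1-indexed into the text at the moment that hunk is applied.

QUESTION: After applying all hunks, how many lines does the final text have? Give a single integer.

Answer: 13

Derivation:
Hunk 1: at line 9 remove [mzr,sumy,qaq] add [zhwv,qaet] -> 12 lines: bhztd fed fyesk vvvl rxfd laay qpsqc ghcl tcga zhwv qaet qun
Hunk 2: at line 6 remove [ghcl,tcga] add [mjimh,vdkho,loyya] -> 13 lines: bhztd fed fyesk vvvl rxfd laay qpsqc mjimh vdkho loyya zhwv qaet qun
Hunk 3: at line 6 remove [qpsqc,mjimh] add [kyo,bwpa] -> 13 lines: bhztd fed fyesk vvvl rxfd laay kyo bwpa vdkho loyya zhwv qaet qun
Hunk 4: at line 2 remove [vvvl,rxfd] add [amc,rin,hlyo] -> 14 lines: bhztd fed fyesk amc rin hlyo laay kyo bwpa vdkho loyya zhwv qaet qun
Hunk 5: at line 5 remove [laay,kyo,bwpa] add [vcp,kjd] -> 13 lines: bhztd fed fyesk amc rin hlyo vcp kjd vdkho loyya zhwv qaet qun
Final line count: 13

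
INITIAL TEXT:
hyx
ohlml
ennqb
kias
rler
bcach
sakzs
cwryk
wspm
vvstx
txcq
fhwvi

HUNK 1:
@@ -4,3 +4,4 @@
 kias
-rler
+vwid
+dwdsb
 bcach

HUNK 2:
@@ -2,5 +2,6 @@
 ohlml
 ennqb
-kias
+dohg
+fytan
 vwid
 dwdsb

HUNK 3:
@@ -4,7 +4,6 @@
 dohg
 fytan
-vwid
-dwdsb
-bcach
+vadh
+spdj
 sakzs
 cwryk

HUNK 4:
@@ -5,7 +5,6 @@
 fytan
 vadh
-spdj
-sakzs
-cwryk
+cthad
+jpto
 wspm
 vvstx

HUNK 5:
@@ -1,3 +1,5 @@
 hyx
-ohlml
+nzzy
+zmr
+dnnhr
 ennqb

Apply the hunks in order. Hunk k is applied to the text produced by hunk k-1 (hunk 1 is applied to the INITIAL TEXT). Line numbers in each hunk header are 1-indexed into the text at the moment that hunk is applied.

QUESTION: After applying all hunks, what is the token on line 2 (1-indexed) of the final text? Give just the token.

Answer: nzzy

Derivation:
Hunk 1: at line 4 remove [rler] add [vwid,dwdsb] -> 13 lines: hyx ohlml ennqb kias vwid dwdsb bcach sakzs cwryk wspm vvstx txcq fhwvi
Hunk 2: at line 2 remove [kias] add [dohg,fytan] -> 14 lines: hyx ohlml ennqb dohg fytan vwid dwdsb bcach sakzs cwryk wspm vvstx txcq fhwvi
Hunk 3: at line 4 remove [vwid,dwdsb,bcach] add [vadh,spdj] -> 13 lines: hyx ohlml ennqb dohg fytan vadh spdj sakzs cwryk wspm vvstx txcq fhwvi
Hunk 4: at line 5 remove [spdj,sakzs,cwryk] add [cthad,jpto] -> 12 lines: hyx ohlml ennqb dohg fytan vadh cthad jpto wspm vvstx txcq fhwvi
Hunk 5: at line 1 remove [ohlml] add [nzzy,zmr,dnnhr] -> 14 lines: hyx nzzy zmr dnnhr ennqb dohg fytan vadh cthad jpto wspm vvstx txcq fhwvi
Final line 2: nzzy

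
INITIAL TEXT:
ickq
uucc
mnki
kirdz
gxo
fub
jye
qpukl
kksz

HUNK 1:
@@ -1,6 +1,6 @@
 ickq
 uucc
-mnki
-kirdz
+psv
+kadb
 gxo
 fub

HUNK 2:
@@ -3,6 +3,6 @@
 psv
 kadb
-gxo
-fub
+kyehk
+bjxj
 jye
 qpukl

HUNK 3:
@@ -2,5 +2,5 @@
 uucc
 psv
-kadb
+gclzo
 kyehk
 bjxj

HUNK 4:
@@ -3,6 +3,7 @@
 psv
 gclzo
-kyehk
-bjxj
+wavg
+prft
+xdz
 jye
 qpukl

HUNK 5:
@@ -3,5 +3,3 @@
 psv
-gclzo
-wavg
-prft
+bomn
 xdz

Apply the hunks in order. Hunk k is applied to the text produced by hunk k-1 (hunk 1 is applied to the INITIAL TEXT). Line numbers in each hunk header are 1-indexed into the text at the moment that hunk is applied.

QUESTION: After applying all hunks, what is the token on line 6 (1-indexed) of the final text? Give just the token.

Answer: jye

Derivation:
Hunk 1: at line 1 remove [mnki,kirdz] add [psv,kadb] -> 9 lines: ickq uucc psv kadb gxo fub jye qpukl kksz
Hunk 2: at line 3 remove [gxo,fub] add [kyehk,bjxj] -> 9 lines: ickq uucc psv kadb kyehk bjxj jye qpukl kksz
Hunk 3: at line 2 remove [kadb] add [gclzo] -> 9 lines: ickq uucc psv gclzo kyehk bjxj jye qpukl kksz
Hunk 4: at line 3 remove [kyehk,bjxj] add [wavg,prft,xdz] -> 10 lines: ickq uucc psv gclzo wavg prft xdz jye qpukl kksz
Hunk 5: at line 3 remove [gclzo,wavg,prft] add [bomn] -> 8 lines: ickq uucc psv bomn xdz jye qpukl kksz
Final line 6: jye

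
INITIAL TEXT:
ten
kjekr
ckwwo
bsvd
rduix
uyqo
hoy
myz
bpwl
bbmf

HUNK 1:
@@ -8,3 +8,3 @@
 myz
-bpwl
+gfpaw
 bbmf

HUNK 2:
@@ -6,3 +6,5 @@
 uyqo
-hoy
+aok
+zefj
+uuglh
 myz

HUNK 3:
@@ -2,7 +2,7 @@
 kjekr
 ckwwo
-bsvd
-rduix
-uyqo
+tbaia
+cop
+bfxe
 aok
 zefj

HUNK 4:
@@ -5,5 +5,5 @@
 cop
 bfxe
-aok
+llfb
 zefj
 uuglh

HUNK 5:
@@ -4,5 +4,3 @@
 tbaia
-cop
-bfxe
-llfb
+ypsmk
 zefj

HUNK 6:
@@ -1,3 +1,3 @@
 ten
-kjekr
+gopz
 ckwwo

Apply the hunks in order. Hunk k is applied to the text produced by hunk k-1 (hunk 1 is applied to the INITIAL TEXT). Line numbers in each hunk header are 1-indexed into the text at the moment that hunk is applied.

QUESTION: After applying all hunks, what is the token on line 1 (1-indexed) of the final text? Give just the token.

Answer: ten

Derivation:
Hunk 1: at line 8 remove [bpwl] add [gfpaw] -> 10 lines: ten kjekr ckwwo bsvd rduix uyqo hoy myz gfpaw bbmf
Hunk 2: at line 6 remove [hoy] add [aok,zefj,uuglh] -> 12 lines: ten kjekr ckwwo bsvd rduix uyqo aok zefj uuglh myz gfpaw bbmf
Hunk 3: at line 2 remove [bsvd,rduix,uyqo] add [tbaia,cop,bfxe] -> 12 lines: ten kjekr ckwwo tbaia cop bfxe aok zefj uuglh myz gfpaw bbmf
Hunk 4: at line 5 remove [aok] add [llfb] -> 12 lines: ten kjekr ckwwo tbaia cop bfxe llfb zefj uuglh myz gfpaw bbmf
Hunk 5: at line 4 remove [cop,bfxe,llfb] add [ypsmk] -> 10 lines: ten kjekr ckwwo tbaia ypsmk zefj uuglh myz gfpaw bbmf
Hunk 6: at line 1 remove [kjekr] add [gopz] -> 10 lines: ten gopz ckwwo tbaia ypsmk zefj uuglh myz gfpaw bbmf
Final line 1: ten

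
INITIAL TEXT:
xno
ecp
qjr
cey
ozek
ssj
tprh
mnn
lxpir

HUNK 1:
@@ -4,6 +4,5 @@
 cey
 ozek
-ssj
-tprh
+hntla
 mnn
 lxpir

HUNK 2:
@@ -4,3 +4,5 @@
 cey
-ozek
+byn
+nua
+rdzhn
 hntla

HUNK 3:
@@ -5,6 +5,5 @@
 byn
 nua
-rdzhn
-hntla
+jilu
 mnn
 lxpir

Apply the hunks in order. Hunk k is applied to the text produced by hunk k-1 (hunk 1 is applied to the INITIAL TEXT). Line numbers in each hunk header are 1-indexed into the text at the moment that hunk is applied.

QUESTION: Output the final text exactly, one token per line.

Answer: xno
ecp
qjr
cey
byn
nua
jilu
mnn
lxpir

Derivation:
Hunk 1: at line 4 remove [ssj,tprh] add [hntla] -> 8 lines: xno ecp qjr cey ozek hntla mnn lxpir
Hunk 2: at line 4 remove [ozek] add [byn,nua,rdzhn] -> 10 lines: xno ecp qjr cey byn nua rdzhn hntla mnn lxpir
Hunk 3: at line 5 remove [rdzhn,hntla] add [jilu] -> 9 lines: xno ecp qjr cey byn nua jilu mnn lxpir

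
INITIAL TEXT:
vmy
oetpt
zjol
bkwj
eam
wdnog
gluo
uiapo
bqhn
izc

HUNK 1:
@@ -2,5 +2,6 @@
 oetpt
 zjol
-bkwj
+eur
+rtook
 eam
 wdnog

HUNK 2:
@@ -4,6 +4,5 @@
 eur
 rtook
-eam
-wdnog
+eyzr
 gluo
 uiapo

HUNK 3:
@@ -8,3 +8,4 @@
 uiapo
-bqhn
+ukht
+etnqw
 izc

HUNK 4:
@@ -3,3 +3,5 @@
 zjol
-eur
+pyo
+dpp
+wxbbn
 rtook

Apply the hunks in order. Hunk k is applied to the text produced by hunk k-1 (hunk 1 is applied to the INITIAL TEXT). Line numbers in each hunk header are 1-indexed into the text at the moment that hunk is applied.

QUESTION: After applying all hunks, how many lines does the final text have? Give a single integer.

Hunk 1: at line 2 remove [bkwj] add [eur,rtook] -> 11 lines: vmy oetpt zjol eur rtook eam wdnog gluo uiapo bqhn izc
Hunk 2: at line 4 remove [eam,wdnog] add [eyzr] -> 10 lines: vmy oetpt zjol eur rtook eyzr gluo uiapo bqhn izc
Hunk 3: at line 8 remove [bqhn] add [ukht,etnqw] -> 11 lines: vmy oetpt zjol eur rtook eyzr gluo uiapo ukht etnqw izc
Hunk 4: at line 3 remove [eur] add [pyo,dpp,wxbbn] -> 13 lines: vmy oetpt zjol pyo dpp wxbbn rtook eyzr gluo uiapo ukht etnqw izc
Final line count: 13

Answer: 13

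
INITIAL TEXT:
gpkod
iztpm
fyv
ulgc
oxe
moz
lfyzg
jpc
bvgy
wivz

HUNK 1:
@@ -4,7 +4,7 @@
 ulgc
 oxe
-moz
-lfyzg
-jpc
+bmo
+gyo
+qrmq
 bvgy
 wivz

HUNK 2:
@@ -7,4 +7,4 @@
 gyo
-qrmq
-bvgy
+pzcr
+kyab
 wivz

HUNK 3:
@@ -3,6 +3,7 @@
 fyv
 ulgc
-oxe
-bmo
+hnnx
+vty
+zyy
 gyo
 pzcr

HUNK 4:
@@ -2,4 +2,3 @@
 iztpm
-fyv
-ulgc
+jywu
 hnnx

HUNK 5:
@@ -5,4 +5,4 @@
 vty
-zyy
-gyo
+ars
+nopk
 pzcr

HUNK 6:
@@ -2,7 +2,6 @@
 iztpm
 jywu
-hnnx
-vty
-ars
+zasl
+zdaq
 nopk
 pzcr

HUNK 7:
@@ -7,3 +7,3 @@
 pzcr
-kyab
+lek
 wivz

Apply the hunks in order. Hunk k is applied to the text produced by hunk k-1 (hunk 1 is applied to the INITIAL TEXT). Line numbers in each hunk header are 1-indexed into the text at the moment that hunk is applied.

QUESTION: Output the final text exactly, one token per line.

Answer: gpkod
iztpm
jywu
zasl
zdaq
nopk
pzcr
lek
wivz

Derivation:
Hunk 1: at line 4 remove [moz,lfyzg,jpc] add [bmo,gyo,qrmq] -> 10 lines: gpkod iztpm fyv ulgc oxe bmo gyo qrmq bvgy wivz
Hunk 2: at line 7 remove [qrmq,bvgy] add [pzcr,kyab] -> 10 lines: gpkod iztpm fyv ulgc oxe bmo gyo pzcr kyab wivz
Hunk 3: at line 3 remove [oxe,bmo] add [hnnx,vty,zyy] -> 11 lines: gpkod iztpm fyv ulgc hnnx vty zyy gyo pzcr kyab wivz
Hunk 4: at line 2 remove [fyv,ulgc] add [jywu] -> 10 lines: gpkod iztpm jywu hnnx vty zyy gyo pzcr kyab wivz
Hunk 5: at line 5 remove [zyy,gyo] add [ars,nopk] -> 10 lines: gpkod iztpm jywu hnnx vty ars nopk pzcr kyab wivz
Hunk 6: at line 2 remove [hnnx,vty,ars] add [zasl,zdaq] -> 9 lines: gpkod iztpm jywu zasl zdaq nopk pzcr kyab wivz
Hunk 7: at line 7 remove [kyab] add [lek] -> 9 lines: gpkod iztpm jywu zasl zdaq nopk pzcr lek wivz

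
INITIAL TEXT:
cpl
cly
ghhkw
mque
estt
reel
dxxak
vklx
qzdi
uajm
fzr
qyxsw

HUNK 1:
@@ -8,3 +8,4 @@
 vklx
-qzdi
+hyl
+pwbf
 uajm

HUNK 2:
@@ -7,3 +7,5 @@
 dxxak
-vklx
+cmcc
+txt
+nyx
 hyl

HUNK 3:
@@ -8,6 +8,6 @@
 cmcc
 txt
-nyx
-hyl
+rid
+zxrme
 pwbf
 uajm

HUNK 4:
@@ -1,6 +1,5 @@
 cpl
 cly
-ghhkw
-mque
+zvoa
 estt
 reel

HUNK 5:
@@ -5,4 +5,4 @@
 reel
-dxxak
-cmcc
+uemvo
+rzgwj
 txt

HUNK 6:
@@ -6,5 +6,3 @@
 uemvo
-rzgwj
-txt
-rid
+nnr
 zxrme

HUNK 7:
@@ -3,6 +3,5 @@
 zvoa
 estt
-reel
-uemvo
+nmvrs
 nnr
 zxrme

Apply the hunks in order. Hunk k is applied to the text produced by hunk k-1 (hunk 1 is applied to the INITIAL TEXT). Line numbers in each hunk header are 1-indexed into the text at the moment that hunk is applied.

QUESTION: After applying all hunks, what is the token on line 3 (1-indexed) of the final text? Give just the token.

Hunk 1: at line 8 remove [qzdi] add [hyl,pwbf] -> 13 lines: cpl cly ghhkw mque estt reel dxxak vklx hyl pwbf uajm fzr qyxsw
Hunk 2: at line 7 remove [vklx] add [cmcc,txt,nyx] -> 15 lines: cpl cly ghhkw mque estt reel dxxak cmcc txt nyx hyl pwbf uajm fzr qyxsw
Hunk 3: at line 8 remove [nyx,hyl] add [rid,zxrme] -> 15 lines: cpl cly ghhkw mque estt reel dxxak cmcc txt rid zxrme pwbf uajm fzr qyxsw
Hunk 4: at line 1 remove [ghhkw,mque] add [zvoa] -> 14 lines: cpl cly zvoa estt reel dxxak cmcc txt rid zxrme pwbf uajm fzr qyxsw
Hunk 5: at line 5 remove [dxxak,cmcc] add [uemvo,rzgwj] -> 14 lines: cpl cly zvoa estt reel uemvo rzgwj txt rid zxrme pwbf uajm fzr qyxsw
Hunk 6: at line 6 remove [rzgwj,txt,rid] add [nnr] -> 12 lines: cpl cly zvoa estt reel uemvo nnr zxrme pwbf uajm fzr qyxsw
Hunk 7: at line 3 remove [reel,uemvo] add [nmvrs] -> 11 lines: cpl cly zvoa estt nmvrs nnr zxrme pwbf uajm fzr qyxsw
Final line 3: zvoa

Answer: zvoa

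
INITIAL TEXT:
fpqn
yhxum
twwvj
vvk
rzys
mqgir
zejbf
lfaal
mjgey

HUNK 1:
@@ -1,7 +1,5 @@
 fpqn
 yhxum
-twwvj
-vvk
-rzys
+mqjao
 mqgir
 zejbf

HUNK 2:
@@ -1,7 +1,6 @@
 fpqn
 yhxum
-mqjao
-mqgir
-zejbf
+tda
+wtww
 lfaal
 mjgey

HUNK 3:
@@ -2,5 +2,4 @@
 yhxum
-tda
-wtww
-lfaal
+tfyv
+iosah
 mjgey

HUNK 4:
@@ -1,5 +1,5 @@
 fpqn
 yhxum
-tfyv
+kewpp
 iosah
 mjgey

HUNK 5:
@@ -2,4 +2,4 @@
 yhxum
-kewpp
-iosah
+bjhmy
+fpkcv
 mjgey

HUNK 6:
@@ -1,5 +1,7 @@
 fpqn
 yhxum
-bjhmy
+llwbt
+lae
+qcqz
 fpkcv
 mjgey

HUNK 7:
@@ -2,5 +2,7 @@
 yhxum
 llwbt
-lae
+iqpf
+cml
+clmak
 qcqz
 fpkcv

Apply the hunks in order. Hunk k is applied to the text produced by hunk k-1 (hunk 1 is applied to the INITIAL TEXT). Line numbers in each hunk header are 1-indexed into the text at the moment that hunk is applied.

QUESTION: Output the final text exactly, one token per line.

Answer: fpqn
yhxum
llwbt
iqpf
cml
clmak
qcqz
fpkcv
mjgey

Derivation:
Hunk 1: at line 1 remove [twwvj,vvk,rzys] add [mqjao] -> 7 lines: fpqn yhxum mqjao mqgir zejbf lfaal mjgey
Hunk 2: at line 1 remove [mqjao,mqgir,zejbf] add [tda,wtww] -> 6 lines: fpqn yhxum tda wtww lfaal mjgey
Hunk 3: at line 2 remove [tda,wtww,lfaal] add [tfyv,iosah] -> 5 lines: fpqn yhxum tfyv iosah mjgey
Hunk 4: at line 1 remove [tfyv] add [kewpp] -> 5 lines: fpqn yhxum kewpp iosah mjgey
Hunk 5: at line 2 remove [kewpp,iosah] add [bjhmy,fpkcv] -> 5 lines: fpqn yhxum bjhmy fpkcv mjgey
Hunk 6: at line 1 remove [bjhmy] add [llwbt,lae,qcqz] -> 7 lines: fpqn yhxum llwbt lae qcqz fpkcv mjgey
Hunk 7: at line 2 remove [lae] add [iqpf,cml,clmak] -> 9 lines: fpqn yhxum llwbt iqpf cml clmak qcqz fpkcv mjgey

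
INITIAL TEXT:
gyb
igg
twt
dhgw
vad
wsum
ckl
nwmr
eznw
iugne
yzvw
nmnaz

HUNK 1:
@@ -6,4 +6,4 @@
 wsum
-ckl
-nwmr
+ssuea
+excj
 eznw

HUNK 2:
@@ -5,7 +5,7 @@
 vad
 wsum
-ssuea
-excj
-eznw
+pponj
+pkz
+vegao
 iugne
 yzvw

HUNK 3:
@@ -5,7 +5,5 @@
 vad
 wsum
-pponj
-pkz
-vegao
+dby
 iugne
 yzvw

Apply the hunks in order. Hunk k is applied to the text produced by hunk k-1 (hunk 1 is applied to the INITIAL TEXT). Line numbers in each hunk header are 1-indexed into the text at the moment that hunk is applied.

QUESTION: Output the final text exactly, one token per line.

Hunk 1: at line 6 remove [ckl,nwmr] add [ssuea,excj] -> 12 lines: gyb igg twt dhgw vad wsum ssuea excj eznw iugne yzvw nmnaz
Hunk 2: at line 5 remove [ssuea,excj,eznw] add [pponj,pkz,vegao] -> 12 lines: gyb igg twt dhgw vad wsum pponj pkz vegao iugne yzvw nmnaz
Hunk 3: at line 5 remove [pponj,pkz,vegao] add [dby] -> 10 lines: gyb igg twt dhgw vad wsum dby iugne yzvw nmnaz

Answer: gyb
igg
twt
dhgw
vad
wsum
dby
iugne
yzvw
nmnaz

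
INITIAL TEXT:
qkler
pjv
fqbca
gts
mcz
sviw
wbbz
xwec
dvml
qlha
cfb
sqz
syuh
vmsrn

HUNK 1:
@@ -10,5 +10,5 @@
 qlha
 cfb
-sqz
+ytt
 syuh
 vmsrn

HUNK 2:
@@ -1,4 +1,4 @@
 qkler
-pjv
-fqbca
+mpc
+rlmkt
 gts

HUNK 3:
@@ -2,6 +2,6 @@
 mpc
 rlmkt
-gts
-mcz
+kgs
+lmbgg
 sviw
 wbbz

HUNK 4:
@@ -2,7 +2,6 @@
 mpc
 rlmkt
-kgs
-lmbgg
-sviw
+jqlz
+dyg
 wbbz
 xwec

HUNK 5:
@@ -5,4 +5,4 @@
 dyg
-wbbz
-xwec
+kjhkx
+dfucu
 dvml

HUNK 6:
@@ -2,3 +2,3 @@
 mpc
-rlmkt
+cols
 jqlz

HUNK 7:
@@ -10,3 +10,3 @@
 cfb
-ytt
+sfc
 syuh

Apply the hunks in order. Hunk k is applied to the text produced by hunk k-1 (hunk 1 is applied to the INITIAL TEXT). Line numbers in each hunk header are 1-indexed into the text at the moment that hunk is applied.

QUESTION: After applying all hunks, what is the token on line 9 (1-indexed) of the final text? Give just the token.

Hunk 1: at line 10 remove [sqz] add [ytt] -> 14 lines: qkler pjv fqbca gts mcz sviw wbbz xwec dvml qlha cfb ytt syuh vmsrn
Hunk 2: at line 1 remove [pjv,fqbca] add [mpc,rlmkt] -> 14 lines: qkler mpc rlmkt gts mcz sviw wbbz xwec dvml qlha cfb ytt syuh vmsrn
Hunk 3: at line 2 remove [gts,mcz] add [kgs,lmbgg] -> 14 lines: qkler mpc rlmkt kgs lmbgg sviw wbbz xwec dvml qlha cfb ytt syuh vmsrn
Hunk 4: at line 2 remove [kgs,lmbgg,sviw] add [jqlz,dyg] -> 13 lines: qkler mpc rlmkt jqlz dyg wbbz xwec dvml qlha cfb ytt syuh vmsrn
Hunk 5: at line 5 remove [wbbz,xwec] add [kjhkx,dfucu] -> 13 lines: qkler mpc rlmkt jqlz dyg kjhkx dfucu dvml qlha cfb ytt syuh vmsrn
Hunk 6: at line 2 remove [rlmkt] add [cols] -> 13 lines: qkler mpc cols jqlz dyg kjhkx dfucu dvml qlha cfb ytt syuh vmsrn
Hunk 7: at line 10 remove [ytt] add [sfc] -> 13 lines: qkler mpc cols jqlz dyg kjhkx dfucu dvml qlha cfb sfc syuh vmsrn
Final line 9: qlha

Answer: qlha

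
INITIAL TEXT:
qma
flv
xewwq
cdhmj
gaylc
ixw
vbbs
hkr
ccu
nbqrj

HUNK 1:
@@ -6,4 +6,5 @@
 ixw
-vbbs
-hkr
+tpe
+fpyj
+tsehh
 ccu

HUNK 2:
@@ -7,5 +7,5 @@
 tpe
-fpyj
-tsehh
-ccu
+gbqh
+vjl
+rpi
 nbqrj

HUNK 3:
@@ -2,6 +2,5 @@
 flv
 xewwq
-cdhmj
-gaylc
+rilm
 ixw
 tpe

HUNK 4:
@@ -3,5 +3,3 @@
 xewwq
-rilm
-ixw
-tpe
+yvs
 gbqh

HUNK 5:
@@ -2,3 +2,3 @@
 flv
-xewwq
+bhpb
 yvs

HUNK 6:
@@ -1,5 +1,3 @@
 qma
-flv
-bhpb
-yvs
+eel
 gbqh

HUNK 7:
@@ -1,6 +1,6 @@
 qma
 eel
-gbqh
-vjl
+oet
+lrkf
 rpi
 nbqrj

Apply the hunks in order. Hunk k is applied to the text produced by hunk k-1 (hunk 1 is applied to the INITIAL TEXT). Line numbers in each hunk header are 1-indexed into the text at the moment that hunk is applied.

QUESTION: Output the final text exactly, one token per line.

Hunk 1: at line 6 remove [vbbs,hkr] add [tpe,fpyj,tsehh] -> 11 lines: qma flv xewwq cdhmj gaylc ixw tpe fpyj tsehh ccu nbqrj
Hunk 2: at line 7 remove [fpyj,tsehh,ccu] add [gbqh,vjl,rpi] -> 11 lines: qma flv xewwq cdhmj gaylc ixw tpe gbqh vjl rpi nbqrj
Hunk 3: at line 2 remove [cdhmj,gaylc] add [rilm] -> 10 lines: qma flv xewwq rilm ixw tpe gbqh vjl rpi nbqrj
Hunk 4: at line 3 remove [rilm,ixw,tpe] add [yvs] -> 8 lines: qma flv xewwq yvs gbqh vjl rpi nbqrj
Hunk 5: at line 2 remove [xewwq] add [bhpb] -> 8 lines: qma flv bhpb yvs gbqh vjl rpi nbqrj
Hunk 6: at line 1 remove [flv,bhpb,yvs] add [eel] -> 6 lines: qma eel gbqh vjl rpi nbqrj
Hunk 7: at line 1 remove [gbqh,vjl] add [oet,lrkf] -> 6 lines: qma eel oet lrkf rpi nbqrj

Answer: qma
eel
oet
lrkf
rpi
nbqrj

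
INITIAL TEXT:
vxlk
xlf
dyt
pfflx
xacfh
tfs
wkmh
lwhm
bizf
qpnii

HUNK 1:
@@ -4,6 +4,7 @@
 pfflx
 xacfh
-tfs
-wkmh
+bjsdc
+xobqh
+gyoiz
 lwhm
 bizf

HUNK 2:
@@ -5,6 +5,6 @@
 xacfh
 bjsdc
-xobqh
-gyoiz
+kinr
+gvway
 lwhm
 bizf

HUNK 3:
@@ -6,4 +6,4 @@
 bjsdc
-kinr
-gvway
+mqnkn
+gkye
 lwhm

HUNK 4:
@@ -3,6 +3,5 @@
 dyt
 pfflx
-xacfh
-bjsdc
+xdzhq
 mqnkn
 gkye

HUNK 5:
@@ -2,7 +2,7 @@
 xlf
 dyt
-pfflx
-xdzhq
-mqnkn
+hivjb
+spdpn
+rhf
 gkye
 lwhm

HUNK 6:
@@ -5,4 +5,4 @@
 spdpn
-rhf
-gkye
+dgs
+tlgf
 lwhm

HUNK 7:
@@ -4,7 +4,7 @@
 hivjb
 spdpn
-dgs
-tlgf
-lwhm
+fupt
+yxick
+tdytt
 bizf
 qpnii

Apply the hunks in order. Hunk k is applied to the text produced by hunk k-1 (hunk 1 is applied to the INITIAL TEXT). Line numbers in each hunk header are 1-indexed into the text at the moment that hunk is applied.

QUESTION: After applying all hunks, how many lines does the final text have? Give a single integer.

Hunk 1: at line 4 remove [tfs,wkmh] add [bjsdc,xobqh,gyoiz] -> 11 lines: vxlk xlf dyt pfflx xacfh bjsdc xobqh gyoiz lwhm bizf qpnii
Hunk 2: at line 5 remove [xobqh,gyoiz] add [kinr,gvway] -> 11 lines: vxlk xlf dyt pfflx xacfh bjsdc kinr gvway lwhm bizf qpnii
Hunk 3: at line 6 remove [kinr,gvway] add [mqnkn,gkye] -> 11 lines: vxlk xlf dyt pfflx xacfh bjsdc mqnkn gkye lwhm bizf qpnii
Hunk 4: at line 3 remove [xacfh,bjsdc] add [xdzhq] -> 10 lines: vxlk xlf dyt pfflx xdzhq mqnkn gkye lwhm bizf qpnii
Hunk 5: at line 2 remove [pfflx,xdzhq,mqnkn] add [hivjb,spdpn,rhf] -> 10 lines: vxlk xlf dyt hivjb spdpn rhf gkye lwhm bizf qpnii
Hunk 6: at line 5 remove [rhf,gkye] add [dgs,tlgf] -> 10 lines: vxlk xlf dyt hivjb spdpn dgs tlgf lwhm bizf qpnii
Hunk 7: at line 4 remove [dgs,tlgf,lwhm] add [fupt,yxick,tdytt] -> 10 lines: vxlk xlf dyt hivjb spdpn fupt yxick tdytt bizf qpnii
Final line count: 10

Answer: 10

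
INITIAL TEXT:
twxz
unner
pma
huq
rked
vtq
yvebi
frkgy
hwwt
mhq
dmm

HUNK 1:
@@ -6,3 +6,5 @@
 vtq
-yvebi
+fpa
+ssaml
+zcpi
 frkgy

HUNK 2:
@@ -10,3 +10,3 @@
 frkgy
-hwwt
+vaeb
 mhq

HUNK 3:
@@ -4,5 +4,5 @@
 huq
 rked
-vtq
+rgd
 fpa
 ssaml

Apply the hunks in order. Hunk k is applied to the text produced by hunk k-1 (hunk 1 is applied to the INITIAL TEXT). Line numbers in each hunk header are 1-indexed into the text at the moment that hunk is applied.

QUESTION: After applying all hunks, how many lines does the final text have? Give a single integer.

Answer: 13

Derivation:
Hunk 1: at line 6 remove [yvebi] add [fpa,ssaml,zcpi] -> 13 lines: twxz unner pma huq rked vtq fpa ssaml zcpi frkgy hwwt mhq dmm
Hunk 2: at line 10 remove [hwwt] add [vaeb] -> 13 lines: twxz unner pma huq rked vtq fpa ssaml zcpi frkgy vaeb mhq dmm
Hunk 3: at line 4 remove [vtq] add [rgd] -> 13 lines: twxz unner pma huq rked rgd fpa ssaml zcpi frkgy vaeb mhq dmm
Final line count: 13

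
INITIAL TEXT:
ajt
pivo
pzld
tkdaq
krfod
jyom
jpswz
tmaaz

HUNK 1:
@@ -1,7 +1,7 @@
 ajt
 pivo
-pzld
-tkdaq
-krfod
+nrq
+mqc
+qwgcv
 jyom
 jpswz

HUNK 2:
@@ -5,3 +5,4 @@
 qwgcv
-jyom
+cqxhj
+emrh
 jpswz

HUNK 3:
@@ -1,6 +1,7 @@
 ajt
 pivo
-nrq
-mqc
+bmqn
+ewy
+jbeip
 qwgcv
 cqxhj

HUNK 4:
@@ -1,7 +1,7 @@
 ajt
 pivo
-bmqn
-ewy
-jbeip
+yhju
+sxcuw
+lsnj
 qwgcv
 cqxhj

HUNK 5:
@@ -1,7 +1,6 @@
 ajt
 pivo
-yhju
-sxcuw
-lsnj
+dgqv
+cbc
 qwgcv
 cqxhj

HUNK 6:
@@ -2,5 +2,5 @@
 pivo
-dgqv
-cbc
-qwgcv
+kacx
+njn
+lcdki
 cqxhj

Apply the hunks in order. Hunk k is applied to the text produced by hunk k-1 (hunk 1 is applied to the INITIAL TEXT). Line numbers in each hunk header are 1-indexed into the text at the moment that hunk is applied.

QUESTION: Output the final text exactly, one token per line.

Hunk 1: at line 1 remove [pzld,tkdaq,krfod] add [nrq,mqc,qwgcv] -> 8 lines: ajt pivo nrq mqc qwgcv jyom jpswz tmaaz
Hunk 2: at line 5 remove [jyom] add [cqxhj,emrh] -> 9 lines: ajt pivo nrq mqc qwgcv cqxhj emrh jpswz tmaaz
Hunk 3: at line 1 remove [nrq,mqc] add [bmqn,ewy,jbeip] -> 10 lines: ajt pivo bmqn ewy jbeip qwgcv cqxhj emrh jpswz tmaaz
Hunk 4: at line 1 remove [bmqn,ewy,jbeip] add [yhju,sxcuw,lsnj] -> 10 lines: ajt pivo yhju sxcuw lsnj qwgcv cqxhj emrh jpswz tmaaz
Hunk 5: at line 1 remove [yhju,sxcuw,lsnj] add [dgqv,cbc] -> 9 lines: ajt pivo dgqv cbc qwgcv cqxhj emrh jpswz tmaaz
Hunk 6: at line 2 remove [dgqv,cbc,qwgcv] add [kacx,njn,lcdki] -> 9 lines: ajt pivo kacx njn lcdki cqxhj emrh jpswz tmaaz

Answer: ajt
pivo
kacx
njn
lcdki
cqxhj
emrh
jpswz
tmaaz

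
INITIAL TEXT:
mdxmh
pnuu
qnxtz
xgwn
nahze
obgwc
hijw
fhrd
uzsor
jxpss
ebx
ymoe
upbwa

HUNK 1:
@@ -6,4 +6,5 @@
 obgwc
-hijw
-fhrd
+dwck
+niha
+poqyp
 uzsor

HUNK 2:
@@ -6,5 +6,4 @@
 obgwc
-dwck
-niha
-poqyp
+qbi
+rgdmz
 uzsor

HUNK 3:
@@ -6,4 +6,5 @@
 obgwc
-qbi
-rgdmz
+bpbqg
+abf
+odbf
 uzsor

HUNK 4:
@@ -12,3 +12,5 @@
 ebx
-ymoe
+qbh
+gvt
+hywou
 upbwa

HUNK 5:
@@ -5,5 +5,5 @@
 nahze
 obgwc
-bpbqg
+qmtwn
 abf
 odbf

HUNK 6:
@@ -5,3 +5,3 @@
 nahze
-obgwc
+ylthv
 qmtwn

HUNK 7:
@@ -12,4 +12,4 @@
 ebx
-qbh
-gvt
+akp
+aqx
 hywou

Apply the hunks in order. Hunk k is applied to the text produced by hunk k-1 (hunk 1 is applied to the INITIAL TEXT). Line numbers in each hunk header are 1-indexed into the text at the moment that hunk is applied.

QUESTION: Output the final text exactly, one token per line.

Answer: mdxmh
pnuu
qnxtz
xgwn
nahze
ylthv
qmtwn
abf
odbf
uzsor
jxpss
ebx
akp
aqx
hywou
upbwa

Derivation:
Hunk 1: at line 6 remove [hijw,fhrd] add [dwck,niha,poqyp] -> 14 lines: mdxmh pnuu qnxtz xgwn nahze obgwc dwck niha poqyp uzsor jxpss ebx ymoe upbwa
Hunk 2: at line 6 remove [dwck,niha,poqyp] add [qbi,rgdmz] -> 13 lines: mdxmh pnuu qnxtz xgwn nahze obgwc qbi rgdmz uzsor jxpss ebx ymoe upbwa
Hunk 3: at line 6 remove [qbi,rgdmz] add [bpbqg,abf,odbf] -> 14 lines: mdxmh pnuu qnxtz xgwn nahze obgwc bpbqg abf odbf uzsor jxpss ebx ymoe upbwa
Hunk 4: at line 12 remove [ymoe] add [qbh,gvt,hywou] -> 16 lines: mdxmh pnuu qnxtz xgwn nahze obgwc bpbqg abf odbf uzsor jxpss ebx qbh gvt hywou upbwa
Hunk 5: at line 5 remove [bpbqg] add [qmtwn] -> 16 lines: mdxmh pnuu qnxtz xgwn nahze obgwc qmtwn abf odbf uzsor jxpss ebx qbh gvt hywou upbwa
Hunk 6: at line 5 remove [obgwc] add [ylthv] -> 16 lines: mdxmh pnuu qnxtz xgwn nahze ylthv qmtwn abf odbf uzsor jxpss ebx qbh gvt hywou upbwa
Hunk 7: at line 12 remove [qbh,gvt] add [akp,aqx] -> 16 lines: mdxmh pnuu qnxtz xgwn nahze ylthv qmtwn abf odbf uzsor jxpss ebx akp aqx hywou upbwa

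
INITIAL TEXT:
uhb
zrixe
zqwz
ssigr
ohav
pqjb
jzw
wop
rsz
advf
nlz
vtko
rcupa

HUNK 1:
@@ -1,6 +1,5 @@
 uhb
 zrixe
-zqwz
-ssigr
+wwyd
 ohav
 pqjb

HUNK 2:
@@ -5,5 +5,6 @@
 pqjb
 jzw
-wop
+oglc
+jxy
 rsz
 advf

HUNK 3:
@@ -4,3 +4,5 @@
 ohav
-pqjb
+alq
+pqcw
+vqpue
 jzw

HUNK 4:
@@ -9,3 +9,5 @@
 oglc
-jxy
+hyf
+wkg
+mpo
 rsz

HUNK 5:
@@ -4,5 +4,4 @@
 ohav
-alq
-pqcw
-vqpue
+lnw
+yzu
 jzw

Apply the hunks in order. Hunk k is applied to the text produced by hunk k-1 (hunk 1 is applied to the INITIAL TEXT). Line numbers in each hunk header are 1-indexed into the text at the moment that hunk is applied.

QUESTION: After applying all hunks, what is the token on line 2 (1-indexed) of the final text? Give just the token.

Hunk 1: at line 1 remove [zqwz,ssigr] add [wwyd] -> 12 lines: uhb zrixe wwyd ohav pqjb jzw wop rsz advf nlz vtko rcupa
Hunk 2: at line 5 remove [wop] add [oglc,jxy] -> 13 lines: uhb zrixe wwyd ohav pqjb jzw oglc jxy rsz advf nlz vtko rcupa
Hunk 3: at line 4 remove [pqjb] add [alq,pqcw,vqpue] -> 15 lines: uhb zrixe wwyd ohav alq pqcw vqpue jzw oglc jxy rsz advf nlz vtko rcupa
Hunk 4: at line 9 remove [jxy] add [hyf,wkg,mpo] -> 17 lines: uhb zrixe wwyd ohav alq pqcw vqpue jzw oglc hyf wkg mpo rsz advf nlz vtko rcupa
Hunk 5: at line 4 remove [alq,pqcw,vqpue] add [lnw,yzu] -> 16 lines: uhb zrixe wwyd ohav lnw yzu jzw oglc hyf wkg mpo rsz advf nlz vtko rcupa
Final line 2: zrixe

Answer: zrixe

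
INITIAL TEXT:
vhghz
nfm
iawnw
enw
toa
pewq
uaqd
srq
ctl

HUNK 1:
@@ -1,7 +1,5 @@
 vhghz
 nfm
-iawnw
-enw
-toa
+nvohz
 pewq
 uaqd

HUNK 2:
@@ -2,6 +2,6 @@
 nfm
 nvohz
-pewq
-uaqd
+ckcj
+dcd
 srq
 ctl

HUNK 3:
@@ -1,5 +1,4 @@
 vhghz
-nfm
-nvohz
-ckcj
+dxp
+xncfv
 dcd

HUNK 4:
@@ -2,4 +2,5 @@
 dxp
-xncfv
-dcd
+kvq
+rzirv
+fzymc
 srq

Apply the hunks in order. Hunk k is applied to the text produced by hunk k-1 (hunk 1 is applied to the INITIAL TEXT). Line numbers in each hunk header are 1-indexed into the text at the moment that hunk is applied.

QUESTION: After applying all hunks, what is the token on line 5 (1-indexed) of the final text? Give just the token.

Answer: fzymc

Derivation:
Hunk 1: at line 1 remove [iawnw,enw,toa] add [nvohz] -> 7 lines: vhghz nfm nvohz pewq uaqd srq ctl
Hunk 2: at line 2 remove [pewq,uaqd] add [ckcj,dcd] -> 7 lines: vhghz nfm nvohz ckcj dcd srq ctl
Hunk 3: at line 1 remove [nfm,nvohz,ckcj] add [dxp,xncfv] -> 6 lines: vhghz dxp xncfv dcd srq ctl
Hunk 4: at line 2 remove [xncfv,dcd] add [kvq,rzirv,fzymc] -> 7 lines: vhghz dxp kvq rzirv fzymc srq ctl
Final line 5: fzymc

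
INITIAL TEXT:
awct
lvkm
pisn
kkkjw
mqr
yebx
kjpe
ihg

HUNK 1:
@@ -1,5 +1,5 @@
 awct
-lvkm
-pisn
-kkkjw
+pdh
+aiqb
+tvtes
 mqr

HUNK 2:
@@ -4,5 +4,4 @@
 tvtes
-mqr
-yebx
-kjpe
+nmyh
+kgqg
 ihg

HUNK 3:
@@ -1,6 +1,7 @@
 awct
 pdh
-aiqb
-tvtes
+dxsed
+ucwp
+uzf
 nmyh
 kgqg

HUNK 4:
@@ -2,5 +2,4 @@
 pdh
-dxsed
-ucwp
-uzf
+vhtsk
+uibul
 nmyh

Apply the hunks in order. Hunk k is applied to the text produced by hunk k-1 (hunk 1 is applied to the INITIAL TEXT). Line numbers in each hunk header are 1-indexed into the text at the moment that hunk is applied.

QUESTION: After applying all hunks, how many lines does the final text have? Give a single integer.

Answer: 7

Derivation:
Hunk 1: at line 1 remove [lvkm,pisn,kkkjw] add [pdh,aiqb,tvtes] -> 8 lines: awct pdh aiqb tvtes mqr yebx kjpe ihg
Hunk 2: at line 4 remove [mqr,yebx,kjpe] add [nmyh,kgqg] -> 7 lines: awct pdh aiqb tvtes nmyh kgqg ihg
Hunk 3: at line 1 remove [aiqb,tvtes] add [dxsed,ucwp,uzf] -> 8 lines: awct pdh dxsed ucwp uzf nmyh kgqg ihg
Hunk 4: at line 2 remove [dxsed,ucwp,uzf] add [vhtsk,uibul] -> 7 lines: awct pdh vhtsk uibul nmyh kgqg ihg
Final line count: 7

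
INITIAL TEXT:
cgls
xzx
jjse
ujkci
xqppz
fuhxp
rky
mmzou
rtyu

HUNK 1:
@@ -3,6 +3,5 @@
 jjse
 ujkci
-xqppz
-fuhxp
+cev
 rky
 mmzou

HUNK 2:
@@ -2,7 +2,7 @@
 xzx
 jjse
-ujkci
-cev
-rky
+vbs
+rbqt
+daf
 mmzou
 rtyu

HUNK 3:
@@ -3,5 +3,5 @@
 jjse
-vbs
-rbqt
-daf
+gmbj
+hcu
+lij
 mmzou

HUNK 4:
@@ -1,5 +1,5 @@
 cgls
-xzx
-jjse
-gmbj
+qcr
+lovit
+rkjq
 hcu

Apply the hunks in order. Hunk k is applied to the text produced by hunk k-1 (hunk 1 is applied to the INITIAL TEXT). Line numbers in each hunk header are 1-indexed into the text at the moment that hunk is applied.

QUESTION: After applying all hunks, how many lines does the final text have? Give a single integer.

Answer: 8

Derivation:
Hunk 1: at line 3 remove [xqppz,fuhxp] add [cev] -> 8 lines: cgls xzx jjse ujkci cev rky mmzou rtyu
Hunk 2: at line 2 remove [ujkci,cev,rky] add [vbs,rbqt,daf] -> 8 lines: cgls xzx jjse vbs rbqt daf mmzou rtyu
Hunk 3: at line 3 remove [vbs,rbqt,daf] add [gmbj,hcu,lij] -> 8 lines: cgls xzx jjse gmbj hcu lij mmzou rtyu
Hunk 4: at line 1 remove [xzx,jjse,gmbj] add [qcr,lovit,rkjq] -> 8 lines: cgls qcr lovit rkjq hcu lij mmzou rtyu
Final line count: 8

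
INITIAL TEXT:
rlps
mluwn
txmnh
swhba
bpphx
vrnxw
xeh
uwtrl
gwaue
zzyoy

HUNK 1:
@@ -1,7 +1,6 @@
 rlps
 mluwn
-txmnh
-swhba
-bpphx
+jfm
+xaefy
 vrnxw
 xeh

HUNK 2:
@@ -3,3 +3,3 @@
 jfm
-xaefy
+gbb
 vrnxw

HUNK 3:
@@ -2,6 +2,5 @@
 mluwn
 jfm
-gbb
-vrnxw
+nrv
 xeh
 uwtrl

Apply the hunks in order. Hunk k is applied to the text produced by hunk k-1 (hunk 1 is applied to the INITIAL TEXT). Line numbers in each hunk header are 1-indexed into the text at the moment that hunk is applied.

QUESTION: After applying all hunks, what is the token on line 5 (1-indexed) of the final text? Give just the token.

Hunk 1: at line 1 remove [txmnh,swhba,bpphx] add [jfm,xaefy] -> 9 lines: rlps mluwn jfm xaefy vrnxw xeh uwtrl gwaue zzyoy
Hunk 2: at line 3 remove [xaefy] add [gbb] -> 9 lines: rlps mluwn jfm gbb vrnxw xeh uwtrl gwaue zzyoy
Hunk 3: at line 2 remove [gbb,vrnxw] add [nrv] -> 8 lines: rlps mluwn jfm nrv xeh uwtrl gwaue zzyoy
Final line 5: xeh

Answer: xeh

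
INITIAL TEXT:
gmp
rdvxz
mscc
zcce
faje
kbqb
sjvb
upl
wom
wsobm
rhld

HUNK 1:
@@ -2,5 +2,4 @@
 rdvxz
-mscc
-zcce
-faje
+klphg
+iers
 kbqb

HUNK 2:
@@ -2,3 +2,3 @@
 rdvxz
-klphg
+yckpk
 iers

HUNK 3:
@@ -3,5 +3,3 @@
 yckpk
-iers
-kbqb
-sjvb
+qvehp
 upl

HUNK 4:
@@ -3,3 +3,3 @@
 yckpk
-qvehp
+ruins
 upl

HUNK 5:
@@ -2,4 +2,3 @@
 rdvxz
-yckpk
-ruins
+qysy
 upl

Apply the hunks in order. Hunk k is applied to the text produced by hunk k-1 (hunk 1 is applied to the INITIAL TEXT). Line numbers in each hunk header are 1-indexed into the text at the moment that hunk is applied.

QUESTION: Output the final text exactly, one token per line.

Answer: gmp
rdvxz
qysy
upl
wom
wsobm
rhld

Derivation:
Hunk 1: at line 2 remove [mscc,zcce,faje] add [klphg,iers] -> 10 lines: gmp rdvxz klphg iers kbqb sjvb upl wom wsobm rhld
Hunk 2: at line 2 remove [klphg] add [yckpk] -> 10 lines: gmp rdvxz yckpk iers kbqb sjvb upl wom wsobm rhld
Hunk 3: at line 3 remove [iers,kbqb,sjvb] add [qvehp] -> 8 lines: gmp rdvxz yckpk qvehp upl wom wsobm rhld
Hunk 4: at line 3 remove [qvehp] add [ruins] -> 8 lines: gmp rdvxz yckpk ruins upl wom wsobm rhld
Hunk 5: at line 2 remove [yckpk,ruins] add [qysy] -> 7 lines: gmp rdvxz qysy upl wom wsobm rhld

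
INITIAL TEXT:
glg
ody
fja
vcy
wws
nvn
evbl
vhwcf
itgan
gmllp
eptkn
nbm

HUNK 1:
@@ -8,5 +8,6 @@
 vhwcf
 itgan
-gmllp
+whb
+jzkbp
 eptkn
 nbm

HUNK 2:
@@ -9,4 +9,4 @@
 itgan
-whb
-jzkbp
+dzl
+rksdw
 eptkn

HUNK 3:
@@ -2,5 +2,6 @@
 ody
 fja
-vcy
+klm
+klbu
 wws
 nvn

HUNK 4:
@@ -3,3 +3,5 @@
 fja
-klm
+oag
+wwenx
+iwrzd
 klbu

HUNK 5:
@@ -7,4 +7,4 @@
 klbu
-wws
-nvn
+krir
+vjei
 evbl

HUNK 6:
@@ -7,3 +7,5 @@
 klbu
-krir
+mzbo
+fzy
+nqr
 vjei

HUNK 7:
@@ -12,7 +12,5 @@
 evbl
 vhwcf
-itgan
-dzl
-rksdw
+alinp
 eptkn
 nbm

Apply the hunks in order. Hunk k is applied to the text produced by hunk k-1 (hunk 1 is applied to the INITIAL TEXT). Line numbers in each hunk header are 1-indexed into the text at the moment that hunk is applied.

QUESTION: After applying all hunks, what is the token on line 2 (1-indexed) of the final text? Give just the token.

Answer: ody

Derivation:
Hunk 1: at line 8 remove [gmllp] add [whb,jzkbp] -> 13 lines: glg ody fja vcy wws nvn evbl vhwcf itgan whb jzkbp eptkn nbm
Hunk 2: at line 9 remove [whb,jzkbp] add [dzl,rksdw] -> 13 lines: glg ody fja vcy wws nvn evbl vhwcf itgan dzl rksdw eptkn nbm
Hunk 3: at line 2 remove [vcy] add [klm,klbu] -> 14 lines: glg ody fja klm klbu wws nvn evbl vhwcf itgan dzl rksdw eptkn nbm
Hunk 4: at line 3 remove [klm] add [oag,wwenx,iwrzd] -> 16 lines: glg ody fja oag wwenx iwrzd klbu wws nvn evbl vhwcf itgan dzl rksdw eptkn nbm
Hunk 5: at line 7 remove [wws,nvn] add [krir,vjei] -> 16 lines: glg ody fja oag wwenx iwrzd klbu krir vjei evbl vhwcf itgan dzl rksdw eptkn nbm
Hunk 6: at line 7 remove [krir] add [mzbo,fzy,nqr] -> 18 lines: glg ody fja oag wwenx iwrzd klbu mzbo fzy nqr vjei evbl vhwcf itgan dzl rksdw eptkn nbm
Hunk 7: at line 12 remove [itgan,dzl,rksdw] add [alinp] -> 16 lines: glg ody fja oag wwenx iwrzd klbu mzbo fzy nqr vjei evbl vhwcf alinp eptkn nbm
Final line 2: ody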